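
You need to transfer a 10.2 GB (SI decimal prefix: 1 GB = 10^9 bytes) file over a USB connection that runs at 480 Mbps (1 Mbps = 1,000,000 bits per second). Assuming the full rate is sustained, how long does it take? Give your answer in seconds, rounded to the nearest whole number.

10.2 GB = 10,200,000,000 bytes = 81,600,000,000 bits
480 Mbps = 480,000,000 bits/s
time = 81,600,000,000 / 480,000,000 = 170 s

170 seconds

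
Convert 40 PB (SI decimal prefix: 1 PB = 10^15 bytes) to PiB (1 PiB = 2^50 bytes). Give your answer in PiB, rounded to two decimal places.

35.53 PiB

40 PB = 40 × 10^15 bytes = 40,000,000,000,000,000 bytes
1 PiB = 1,125,899,906,842,624 bytes
40,000,000,000,000,000 / 1,125,899,906,842,624 = 35.53 PiB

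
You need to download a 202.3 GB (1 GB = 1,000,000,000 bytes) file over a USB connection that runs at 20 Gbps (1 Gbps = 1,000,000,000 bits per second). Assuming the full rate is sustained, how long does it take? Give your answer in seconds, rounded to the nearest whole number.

202.3 GB = 202,300,000,000 bytes = 1,618,400,000,000 bits
20 Gbps = 20,000,000,000 bits/s
time = 1,618,400,000,000 / 20,000,000,000 = 81 s

81 seconds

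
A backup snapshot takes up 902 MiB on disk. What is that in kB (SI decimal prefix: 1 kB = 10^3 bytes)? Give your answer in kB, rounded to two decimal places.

902 MiB × 1,048,576 bytes/MiB = 945,815,552 bytes
1 kB = 1,000 bytes
945,815,552 / 1,000 = 945,815.55 kB

945,815.55 kB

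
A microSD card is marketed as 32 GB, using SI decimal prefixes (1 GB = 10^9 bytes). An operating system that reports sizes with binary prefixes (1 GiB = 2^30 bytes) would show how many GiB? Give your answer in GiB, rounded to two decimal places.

32 GB = 32 × 10^9 bytes = 32,000,000,000 bytes
1 GiB = 1,073,741,824 bytes
32,000,000,000 / 1,073,741,824 = 29.80 GiB

29.80 GiB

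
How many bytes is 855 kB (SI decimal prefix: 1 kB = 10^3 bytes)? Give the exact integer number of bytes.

855,000 bytes

855 × 1,000 = 855,000 bytes  (1 kB = 10^3 bytes)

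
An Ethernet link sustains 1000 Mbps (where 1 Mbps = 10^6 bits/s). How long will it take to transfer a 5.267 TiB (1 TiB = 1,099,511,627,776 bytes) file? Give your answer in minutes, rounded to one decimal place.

772.2 minutes

5.267 TiB = 5,791,127,743,496.192 bytes = 46,329,021,947,969.536 bits
1000 Mbps = 1,000,000,000 bits/s
time = 46,329,021,947,969.536 / 1,000,000,000 = 46,329.02 s
46,329.02 s / 60 = 772.2 minutes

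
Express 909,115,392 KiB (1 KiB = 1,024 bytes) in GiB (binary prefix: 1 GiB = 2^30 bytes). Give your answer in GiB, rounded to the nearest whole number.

909,115,392 KiB = 909,115,392 × 2^10 bytes = 930,934,161,408 bytes
1 GiB = 1,073,741,824 bytes
930,934,161,408 / 1,073,741,824 = 867 GiB

867 GiB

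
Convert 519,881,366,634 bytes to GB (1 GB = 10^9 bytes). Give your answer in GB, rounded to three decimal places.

519.881 GB

519,881,366,634 bytes given.
1 GB = 1,000,000,000 bytes
519,881,366,634 / 1,000,000,000 = 519.881 GB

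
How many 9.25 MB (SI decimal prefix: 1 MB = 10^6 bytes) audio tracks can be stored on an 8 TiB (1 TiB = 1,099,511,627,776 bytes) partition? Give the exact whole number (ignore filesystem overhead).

950,928

Capacity: 8 TiB = 8,796,093,022,208 bytes
Per item: 9.25 MB = 9,250,000 bytes
⌊8,796,093,022,208 / 9,250,000⌋ = 950,928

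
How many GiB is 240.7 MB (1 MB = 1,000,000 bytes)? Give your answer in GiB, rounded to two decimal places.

0.22 GiB

240.7 MB = 240.7 × 10^6 bytes = 240,700,000 bytes
1 GiB = 2^30 bytes = 1,073,741,824 bytes
240,700,000 / 1,073,741,824 = 0.22 GiB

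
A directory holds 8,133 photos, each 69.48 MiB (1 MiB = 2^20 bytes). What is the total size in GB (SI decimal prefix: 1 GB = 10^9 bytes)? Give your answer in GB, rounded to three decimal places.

Total = 8,133 × 69.48 MiB = 565080.84 MiB
= 565080.84 × 1,048,576 bytes = 592,530,206,883.84 bytes
1 GB = 1,000,000,000 bytes
592,530,206,883.84 / 1,000,000,000 = 592.530 GB

592.530 GB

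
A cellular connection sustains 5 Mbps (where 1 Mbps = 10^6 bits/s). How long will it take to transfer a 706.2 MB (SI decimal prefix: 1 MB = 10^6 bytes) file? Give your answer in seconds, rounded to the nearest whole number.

1,130 seconds

706.2 MB = 706,200,000 bytes = 5,649,600,000 bits
5 Mbps = 5,000,000 bits/s
time = 5,649,600,000 / 5,000,000 = 1,130 s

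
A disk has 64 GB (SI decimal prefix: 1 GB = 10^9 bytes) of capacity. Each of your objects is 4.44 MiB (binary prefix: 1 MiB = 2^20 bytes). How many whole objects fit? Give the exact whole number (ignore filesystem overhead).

13,746

Capacity: 64 GB = 64,000,000,000 bytes
Per item: 4.44 MiB = 4,655,677.44 bytes
⌊64,000,000,000 / 4,655,677.44⌋ = 13,746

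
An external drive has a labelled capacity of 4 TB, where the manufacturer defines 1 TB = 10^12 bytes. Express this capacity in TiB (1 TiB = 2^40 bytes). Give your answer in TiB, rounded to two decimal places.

3.64 TiB

4 TB × 1,000,000,000,000 bytes/TB = 4,000,000,000,000 bytes
1 TiB = 1,099,511,627,776 bytes
4,000,000,000,000 / 1,099,511,627,776 = 3.64 TiB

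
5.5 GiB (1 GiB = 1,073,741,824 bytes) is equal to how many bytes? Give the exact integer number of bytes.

5,905,580,032 bytes

5.5 × 1,073,741,824 = 5,905,580,032 bytes  (1 GiB = 2^30 bytes)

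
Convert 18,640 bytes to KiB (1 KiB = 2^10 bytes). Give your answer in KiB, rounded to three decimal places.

18.203 KiB

18,640 bytes given.
1 KiB = 1,024 bytes
18,640 / 1,024 = 18.203 KiB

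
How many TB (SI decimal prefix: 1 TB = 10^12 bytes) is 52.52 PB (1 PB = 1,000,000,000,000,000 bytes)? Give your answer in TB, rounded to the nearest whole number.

52.52 PB = 52.52 × 10^15 bytes = 52,520,000,000,000,000 bytes
1 TB = 1,000,000,000,000 bytes
52,520,000,000,000,000 / 1,000,000,000,000 = 52,520 TB

52,520 TB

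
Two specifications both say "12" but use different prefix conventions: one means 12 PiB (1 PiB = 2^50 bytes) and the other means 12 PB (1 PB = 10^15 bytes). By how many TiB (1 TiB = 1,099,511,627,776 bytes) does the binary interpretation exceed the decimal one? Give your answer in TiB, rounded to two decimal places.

1,374.06 TiB

12 PiB = 12 × 1,125,899,906,842,624 = 13,510,798,882,111,488 bytes
12 PB = 12 × 1,000,000,000,000,000 = 12,000,000,000,000,000 bytes
difference = 1,510,798,882,111,488 bytes
1,510,798,882,111,488 / 1,099,511,627,776 = 1,374.06 TiB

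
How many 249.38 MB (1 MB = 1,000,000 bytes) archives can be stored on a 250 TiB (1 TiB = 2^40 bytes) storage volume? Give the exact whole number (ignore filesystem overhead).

Capacity: 250 TiB = 274,877,906,944,000 bytes
Per item: 249.38 MB = 249,380,000 bytes
⌊274,877,906,944,000 / 249,380,000⌋ = 1,102,245

1,102,245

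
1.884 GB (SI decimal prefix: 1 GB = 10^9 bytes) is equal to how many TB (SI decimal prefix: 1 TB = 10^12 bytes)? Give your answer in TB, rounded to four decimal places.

0.0019 TB

1.884 GB = 1.884 × 10^9 bytes = 1,884,000,000 bytes
1 TB = 1,000,000,000,000 bytes
1,884,000,000 / 1,000,000,000,000 = 0.0019 TB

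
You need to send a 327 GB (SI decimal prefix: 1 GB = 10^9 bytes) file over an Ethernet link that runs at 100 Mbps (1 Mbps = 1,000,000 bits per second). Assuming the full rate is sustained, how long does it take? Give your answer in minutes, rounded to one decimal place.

436.0 minutes

327 GB = 327,000,000,000 bytes = 2,616,000,000,000 bits
100 Mbps = 100,000,000 bits/s
time = 2,616,000,000,000 / 100,000,000 = 26,160.00 s
26,160.00 s / 60 = 436.0 minutes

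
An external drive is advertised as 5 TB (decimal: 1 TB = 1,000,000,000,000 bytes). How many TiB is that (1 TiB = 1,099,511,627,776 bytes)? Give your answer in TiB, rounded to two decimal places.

4.55 TiB

5 TB = 5 × 10^12 bytes = 5,000,000,000,000 bytes
1 TiB = 2^40 bytes = 1,099,511,627,776 bytes
5,000,000,000,000 / 1,099,511,627,776 = 4.55 TiB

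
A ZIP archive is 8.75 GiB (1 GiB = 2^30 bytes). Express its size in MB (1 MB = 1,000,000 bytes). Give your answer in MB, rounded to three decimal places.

9,395.241 MB

8.75 GiB = 8.75 × 2^30 bytes = 9,395,240,960 bytes
1 MB = 10^6 bytes = 1,000,000 bytes
9,395,240,960 / 1,000,000 = 9,395.241 MB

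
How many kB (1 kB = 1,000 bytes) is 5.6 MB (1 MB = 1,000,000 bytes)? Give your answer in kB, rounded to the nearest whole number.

5.6 MB = 5.6 × 10^6 bytes = 5,600,000 bytes
1 kB = 1,000 bytes
5,600,000 / 1,000 = 5,600 kB

5,600 kB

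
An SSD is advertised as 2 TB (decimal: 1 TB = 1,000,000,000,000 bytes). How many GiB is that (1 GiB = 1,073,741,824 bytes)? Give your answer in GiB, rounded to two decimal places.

1,862.65 GiB

2 TB = 2 × 10^12 bytes = 2,000,000,000,000 bytes
1 GiB = 1,073,741,824 bytes
2,000,000,000,000 / 1,073,741,824 = 1,862.65 GiB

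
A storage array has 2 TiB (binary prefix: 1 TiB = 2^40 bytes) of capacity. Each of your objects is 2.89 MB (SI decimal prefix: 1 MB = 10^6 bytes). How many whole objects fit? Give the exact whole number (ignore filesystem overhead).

760,907

Capacity: 2 TiB = 2,199,023,255,552 bytes
Per item: 2.89 MB = 2,890,000 bytes
⌊2,199,023,255,552 / 2,890,000⌋ = 760,907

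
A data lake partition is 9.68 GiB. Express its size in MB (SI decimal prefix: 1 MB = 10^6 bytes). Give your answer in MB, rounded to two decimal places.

10,393.82 MB

9.68 GiB = 9.68 × 2^30 bytes = 10,393,820,856.32 bytes
1 MB = 1,000,000 bytes
10,393,820,856.32 / 1,000,000 = 10,393.82 MB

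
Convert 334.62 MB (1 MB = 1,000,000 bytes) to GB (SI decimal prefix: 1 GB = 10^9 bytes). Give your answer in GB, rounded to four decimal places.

334.62 MB = 334.62 × 10^6 bytes = 334,620,000 bytes
1 GB = 1,000,000,000 bytes
334,620,000 / 1,000,000,000 = 0.3346 GB

0.3346 GB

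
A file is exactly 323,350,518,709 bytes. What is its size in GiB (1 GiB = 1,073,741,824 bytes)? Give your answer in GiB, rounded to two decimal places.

323,350,518,709 bytes given.
1 GiB = 2^30 bytes = 1,073,741,824 bytes
323,350,518,709 / 1,073,741,824 = 301.14 GiB

301.14 GiB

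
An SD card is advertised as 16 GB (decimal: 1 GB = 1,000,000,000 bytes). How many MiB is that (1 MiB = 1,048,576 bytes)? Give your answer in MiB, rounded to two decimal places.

16 GB × 1,000,000,000 bytes/GB = 16,000,000,000 bytes
1 MiB = 2^20 bytes = 1,048,576 bytes
16,000,000,000 / 1,048,576 = 15,258.79 MiB

15,258.79 MiB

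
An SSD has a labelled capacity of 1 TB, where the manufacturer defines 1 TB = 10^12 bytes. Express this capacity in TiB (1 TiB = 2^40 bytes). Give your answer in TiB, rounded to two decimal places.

1 TB × 1,000,000,000,000 bytes/TB = 1,000,000,000,000 bytes
1 TiB = 1,099,511,627,776 bytes
1,000,000,000,000 / 1,099,511,627,776 = 0.91 TiB

0.91 TiB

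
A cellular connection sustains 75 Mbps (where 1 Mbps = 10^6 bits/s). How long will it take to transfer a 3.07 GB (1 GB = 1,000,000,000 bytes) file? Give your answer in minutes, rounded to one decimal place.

5.5 minutes

3.07 GB = 3,070,000,000 bytes = 24,560,000,000 bits
75 Mbps = 75,000,000 bits/s
time = 24,560,000,000 / 75,000,000 = 327.47 s
327.47 s / 60 = 5.5 minutes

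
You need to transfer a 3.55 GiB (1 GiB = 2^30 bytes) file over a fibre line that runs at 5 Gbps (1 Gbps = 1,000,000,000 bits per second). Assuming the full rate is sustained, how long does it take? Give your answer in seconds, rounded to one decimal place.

3.55 GiB = 3,811,783,475.2 bytes = 30,494,267,801.6 bits
5 Gbps = 5,000,000,000 bits/s
time = 30,494,267,801.6 / 5,000,000,000 = 6.1 s

6.1 seconds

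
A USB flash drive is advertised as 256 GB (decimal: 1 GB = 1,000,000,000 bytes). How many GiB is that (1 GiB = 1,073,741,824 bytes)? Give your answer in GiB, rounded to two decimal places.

256 GB = 256 × 10^9 bytes = 256,000,000,000 bytes
1 GiB = 1,073,741,824 bytes
256,000,000,000 / 1,073,741,824 = 238.42 GiB

238.42 GiB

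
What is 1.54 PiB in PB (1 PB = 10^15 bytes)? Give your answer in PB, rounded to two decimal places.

1.73 PB

1.54 PiB = 1.54 × 2^50 bytes = 1,733,885,856,537,640.96 bytes
1 PB = 1,000,000,000,000,000 bytes
1,733,885,856,537,640.96 / 1,000,000,000,000,000 = 1.73 PB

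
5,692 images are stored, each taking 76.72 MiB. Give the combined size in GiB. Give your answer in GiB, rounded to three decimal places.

Total = 5,692 × 76.72 MiB = 436690.24 MiB
= 436690.24 × 1,048,576 bytes = 457,902,905,098.24 bytes
1 GiB = 1,073,741,824 bytes
457,902,905,098.24 / 1,073,741,824 = 426.455 GiB

426.455 GiB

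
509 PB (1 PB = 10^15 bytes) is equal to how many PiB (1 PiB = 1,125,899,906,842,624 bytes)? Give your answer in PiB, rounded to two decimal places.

509 PB × 1,000,000,000,000,000 bytes/PB = 509,000,000,000,000,000 bytes
1 PiB = 2^50 bytes = 1,125,899,906,842,624 bytes
509,000,000,000,000,000 / 1,125,899,906,842,624 = 452.08 PiB

452.08 PiB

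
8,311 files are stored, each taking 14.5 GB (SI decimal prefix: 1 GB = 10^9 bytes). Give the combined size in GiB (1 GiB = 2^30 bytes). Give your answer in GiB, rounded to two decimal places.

112,233.22 GiB

Total = 8,311 × 14.5 GB = 120509.5 GB
= 120509.5 × 1,000,000,000 bytes = 120,509,500,000,000 bytes
1 GiB = 1,073,741,824 bytes
120,509,500,000,000 / 1,073,741,824 = 112,233.22 GiB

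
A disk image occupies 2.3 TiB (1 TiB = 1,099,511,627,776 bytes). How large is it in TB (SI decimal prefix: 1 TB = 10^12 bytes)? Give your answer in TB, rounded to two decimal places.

2.3 TiB × 1,099,511,627,776 bytes/TiB = 2,528,876,743,884.8 bytes
1 TB = 10^12 bytes = 1,000,000,000,000 bytes
2,528,876,743,884.8 / 1,000,000,000,000 = 2.53 TB

2.53 TB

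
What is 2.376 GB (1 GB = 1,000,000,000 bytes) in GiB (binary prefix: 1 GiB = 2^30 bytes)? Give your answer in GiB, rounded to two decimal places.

2.376 GB × 1,000,000,000 bytes/GB = 2,376,000,000 bytes
1 GiB = 1,073,741,824 bytes
2,376,000,000 / 1,073,741,824 = 2.21 GiB

2.21 GiB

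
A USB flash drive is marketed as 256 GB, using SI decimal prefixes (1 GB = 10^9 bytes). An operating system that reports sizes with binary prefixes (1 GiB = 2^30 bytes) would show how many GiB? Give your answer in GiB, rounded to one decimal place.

256 GB × 1,000,000,000 bytes/GB = 256,000,000,000 bytes
1 GiB = 1,073,741,824 bytes
256,000,000,000 / 1,073,741,824 = 238.4 GiB

238.4 GiB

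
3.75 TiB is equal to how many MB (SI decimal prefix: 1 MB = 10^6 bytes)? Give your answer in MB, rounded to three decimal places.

3.75 TiB = 3.75 × 2^40 bytes = 4,123,168,604,160 bytes
1 MB = 10^6 bytes = 1,000,000 bytes
4,123,168,604,160 / 1,000,000 = 4,123,168.604 MB

4,123,168.604 MB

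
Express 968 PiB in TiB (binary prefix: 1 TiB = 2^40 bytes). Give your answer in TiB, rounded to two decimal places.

968 PiB = 968 × 2^50 bytes = 1,089,871,109,823,660,032 bytes
1 TiB = 2^40 bytes = 1,099,511,627,776 bytes
1,089,871,109,823,660,032 / 1,099,511,627,776 = 991,232.00 TiB

991,232.00 TiB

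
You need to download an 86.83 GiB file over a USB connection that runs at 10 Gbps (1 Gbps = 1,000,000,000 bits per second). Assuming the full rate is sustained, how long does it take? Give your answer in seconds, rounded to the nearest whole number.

86.83 GiB = 93,233,002,577.92 bytes = 745,864,020,623.36 bits
10 Gbps = 10,000,000,000 bits/s
time = 745,864,020,623.36 / 10,000,000,000 = 75 s

75 seconds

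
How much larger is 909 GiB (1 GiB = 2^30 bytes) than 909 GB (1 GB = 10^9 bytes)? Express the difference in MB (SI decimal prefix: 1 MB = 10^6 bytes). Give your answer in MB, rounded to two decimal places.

67,031.32 MB

909 GiB = 909 × 1,073,741,824 = 976,031,318,016 bytes
909 GB = 909 × 1,000,000,000 = 909,000,000,000 bytes
difference = 67,031,318,016 bytes
67,031,318,016 / 1,000,000 = 67,031.32 MB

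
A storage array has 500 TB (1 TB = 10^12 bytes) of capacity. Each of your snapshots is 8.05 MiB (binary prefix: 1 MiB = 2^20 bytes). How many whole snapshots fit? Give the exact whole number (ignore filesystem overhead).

59,234,429

Capacity: 500 TB = 500,000,000,000,000 bytes
Per item: 8.05 MiB = 8,441,036.8 bytes
⌊500,000,000,000,000 / 8,441,036.8⌋ = 59,234,429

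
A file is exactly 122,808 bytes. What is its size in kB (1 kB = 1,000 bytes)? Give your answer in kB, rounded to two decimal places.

122,808 bytes given.
1 kB = 10^3 bytes = 1,000 bytes
122,808 / 1,000 = 122.81 kB

122.81 kB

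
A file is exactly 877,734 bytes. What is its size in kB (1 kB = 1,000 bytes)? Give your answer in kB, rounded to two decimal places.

877,734 bytes given.
1 kB = 10^3 bytes = 1,000 bytes
877,734 / 1,000 = 877.73 kB

877.73 kB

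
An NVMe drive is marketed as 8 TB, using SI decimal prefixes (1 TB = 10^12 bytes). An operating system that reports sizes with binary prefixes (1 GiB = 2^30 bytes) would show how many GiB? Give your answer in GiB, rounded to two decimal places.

8 TB × 1,000,000,000,000 bytes/TB = 8,000,000,000,000 bytes
1 GiB = 2^30 bytes = 1,073,741,824 bytes
8,000,000,000,000 / 1,073,741,824 = 7,450.58 GiB

7,450.58 GiB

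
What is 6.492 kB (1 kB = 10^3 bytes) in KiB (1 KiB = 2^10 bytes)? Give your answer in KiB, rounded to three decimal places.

6.340 KiB

6.492 kB = 6.492 × 10^3 bytes = 6,492 bytes
1 KiB = 1,024 bytes
6,492 / 1,024 = 6.340 KiB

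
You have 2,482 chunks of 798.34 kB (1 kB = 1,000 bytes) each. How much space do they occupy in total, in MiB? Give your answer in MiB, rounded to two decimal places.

1,889.69 MiB

Total = 2,482 × 798.34 kB = 1981479.88 kB
= 1981479.88 × 1,000 bytes = 1,981,479,880 bytes
1 MiB = 1,048,576 bytes
1,981,479,880 / 1,048,576 = 1,889.69 MiB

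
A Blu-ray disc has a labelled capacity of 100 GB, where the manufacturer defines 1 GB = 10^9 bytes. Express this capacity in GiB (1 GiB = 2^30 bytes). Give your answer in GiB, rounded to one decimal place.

93.1 GiB

100 GB × 1,000,000,000 bytes/GB = 100,000,000,000 bytes
1 GiB = 2^30 bytes = 1,073,741,824 bytes
100,000,000,000 / 1,073,741,824 = 93.1 GiB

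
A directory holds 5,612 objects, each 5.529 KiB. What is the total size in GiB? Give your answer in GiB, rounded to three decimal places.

Total = 5,612 × 5.529 KiB = 31028.748 KiB
= 31028.748 × 1,024 bytes = 31,773,437.952 bytes
1 GiB = 1,073,741,824 bytes
31,773,437.952 / 1,073,741,824 = 0.030 GiB

0.030 GiB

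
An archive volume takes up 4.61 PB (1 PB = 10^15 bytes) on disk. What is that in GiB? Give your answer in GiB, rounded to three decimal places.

4.61 PB × 1,000,000,000,000,000 bytes/PB = 4,610,000,000,000,000 bytes
1 GiB = 1,073,741,824 bytes
4,610,000,000,000,000 / 1,073,741,824 = 4,293,397.069 GiB

4,293,397.069 GiB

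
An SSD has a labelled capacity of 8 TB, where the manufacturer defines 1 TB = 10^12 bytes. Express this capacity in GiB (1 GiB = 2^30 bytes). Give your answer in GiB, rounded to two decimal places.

8 TB = 8 × 10^12 bytes = 8,000,000,000,000 bytes
1 GiB = 1,073,741,824 bytes
8,000,000,000,000 / 1,073,741,824 = 7,450.58 GiB

7,450.58 GiB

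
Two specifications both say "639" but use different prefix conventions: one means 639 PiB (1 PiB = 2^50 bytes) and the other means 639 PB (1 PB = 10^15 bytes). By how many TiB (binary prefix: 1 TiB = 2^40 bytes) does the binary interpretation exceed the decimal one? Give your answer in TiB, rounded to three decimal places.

639 PiB = 639 × 1,125,899,906,842,624 = 719,450,040,472,436,736 bytes
639 PB = 639 × 1,000,000,000,000,000 = 639,000,000,000,000,000 bytes
difference = 80,450,040,472,436,736 bytes
80,450,040,472,436,736 / 1,099,511,627,776 = 73,168.886 TiB

73,168.886 TiB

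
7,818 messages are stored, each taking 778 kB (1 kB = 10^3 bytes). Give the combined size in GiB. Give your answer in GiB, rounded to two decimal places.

Total = 7,818 × 778 kB = 6,082,404 kB
= 6,082,404 × 1,000 bytes = 6,082,404,000 bytes
1 GiB = 1,073,741,824 bytes
6,082,404,000 / 1,073,741,824 = 5.66 GiB

5.66 GiB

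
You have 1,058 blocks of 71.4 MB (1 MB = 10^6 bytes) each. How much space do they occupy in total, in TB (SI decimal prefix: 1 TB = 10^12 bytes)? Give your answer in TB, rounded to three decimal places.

0.076 TB

Total = 1,058 × 71.4 MB = 75541.2 MB
= 75541.2 × 1,000,000 bytes = 75,541,200,000 bytes
1 TB = 1,000,000,000,000 bytes
75,541,200,000 / 1,000,000,000,000 = 0.076 TB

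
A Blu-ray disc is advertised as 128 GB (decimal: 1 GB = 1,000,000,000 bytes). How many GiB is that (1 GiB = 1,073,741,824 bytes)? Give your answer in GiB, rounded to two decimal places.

128 GB = 128 × 10^9 bytes = 128,000,000,000 bytes
1 GiB = 1,073,741,824 bytes
128,000,000,000 / 1,073,741,824 = 119.21 GiB

119.21 GiB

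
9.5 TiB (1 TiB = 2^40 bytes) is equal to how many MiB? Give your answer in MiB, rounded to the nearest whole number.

9,961,472 MiB

9.5 TiB × 1,099,511,627,776 bytes/TiB = 10,445,360,463,872 bytes
1 MiB = 2^20 bytes = 1,048,576 bytes
10,445,360,463,872 / 1,048,576 = 9,961,472 MiB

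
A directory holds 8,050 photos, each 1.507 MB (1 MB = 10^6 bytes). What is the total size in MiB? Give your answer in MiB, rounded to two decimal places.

11,569.36 MiB

Total = 8,050 × 1.507 MB = 12131.35 MB
= 12131.35 × 1,000,000 bytes = 12,131,350,000 bytes
1 MiB = 1,048,576 bytes
12,131,350,000 / 1,048,576 = 11,569.36 MiB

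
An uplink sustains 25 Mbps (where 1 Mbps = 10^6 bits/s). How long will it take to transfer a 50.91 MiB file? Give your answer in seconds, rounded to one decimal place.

50.91 MiB = 53,383,004.16 bytes = 427,064,033.28 bits
25 Mbps = 25,000,000 bits/s
time = 427,064,033.28 / 25,000,000 = 17.1 s

17.1 seconds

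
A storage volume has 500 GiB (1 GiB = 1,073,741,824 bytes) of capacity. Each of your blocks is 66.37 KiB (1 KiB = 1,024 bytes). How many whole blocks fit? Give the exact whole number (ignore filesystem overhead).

Capacity: 500 GiB = 536,870,912,000 bytes
Per item: 66.37 KiB = 67,962.88 bytes
⌊536,870,912,000 / 67,962.88⌋ = 7,899,472

7,899,472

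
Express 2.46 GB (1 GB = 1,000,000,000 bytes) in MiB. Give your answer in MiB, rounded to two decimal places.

2,346.04 MiB

2.46 GB = 2.46 × 10^9 bytes = 2,460,000,000 bytes
1 MiB = 1,048,576 bytes
2,460,000,000 / 1,048,576 = 2,346.04 MiB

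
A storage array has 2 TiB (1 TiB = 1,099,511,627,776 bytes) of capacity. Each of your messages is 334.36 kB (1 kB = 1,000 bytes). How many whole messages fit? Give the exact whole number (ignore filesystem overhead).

Capacity: 2 TiB = 2,199,023,255,552 bytes
Per item: 334.36 kB = 334,360 bytes
⌊2,199,023,255,552 / 334,360⌋ = 6,576,813

6,576,813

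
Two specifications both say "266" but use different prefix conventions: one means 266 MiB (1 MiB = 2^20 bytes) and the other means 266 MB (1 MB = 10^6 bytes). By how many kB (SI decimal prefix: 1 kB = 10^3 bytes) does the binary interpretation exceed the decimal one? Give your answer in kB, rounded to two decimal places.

12,921.22 kB

266 MiB = 266 × 1,048,576 = 278,921,216 bytes
266 MB = 266 × 1,000,000 = 266,000,000 bytes
difference = 12,921,216 bytes
12,921,216 / 1,000 = 12,921.22 kB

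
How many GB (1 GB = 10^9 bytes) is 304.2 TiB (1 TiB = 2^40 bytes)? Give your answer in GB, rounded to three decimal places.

334,471.437 GB

304.2 TiB × 1,099,511,627,776 bytes/TiB = 334,471,437,169,459.2 bytes
1 GB = 1,000,000,000 bytes
334,471,437,169,459.2 / 1,000,000,000 = 334,471.437 GB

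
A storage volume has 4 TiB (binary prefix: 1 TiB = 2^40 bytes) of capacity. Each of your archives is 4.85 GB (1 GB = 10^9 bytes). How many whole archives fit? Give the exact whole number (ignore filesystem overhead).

906

Capacity: 4 TiB = 4,398,046,511,104 bytes
Per item: 4.85 GB = 4,850,000,000 bytes
⌊4,398,046,511,104 / 4,850,000,000⌋ = 906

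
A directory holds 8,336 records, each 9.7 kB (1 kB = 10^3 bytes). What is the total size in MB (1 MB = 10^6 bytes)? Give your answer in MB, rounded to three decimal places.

80.859 MB

Total = 8,336 × 9.7 kB = 80859.2 kB
= 80859.2 × 1,000 bytes = 80,859,200 bytes
1 MB = 1,000,000 bytes
80,859,200 / 1,000,000 = 80.859 MB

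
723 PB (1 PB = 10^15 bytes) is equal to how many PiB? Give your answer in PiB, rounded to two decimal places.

723 PB = 723 × 10^15 bytes = 723,000,000,000,000,000 bytes
1 PiB = 2^50 bytes = 1,125,899,906,842,624 bytes
723,000,000,000,000,000 / 1,125,899,906,842,624 = 642.15 PiB

642.15 PiB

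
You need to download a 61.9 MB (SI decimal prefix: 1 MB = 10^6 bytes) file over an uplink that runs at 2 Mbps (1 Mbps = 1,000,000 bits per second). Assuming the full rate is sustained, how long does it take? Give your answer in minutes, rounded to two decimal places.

4.13 minutes

61.9 MB = 61,900,000 bytes = 495,200,000 bits
2 Mbps = 2,000,000 bits/s
time = 495,200,000 / 2,000,000 = 247.600 s
247.600 s / 60 = 4.13 minutes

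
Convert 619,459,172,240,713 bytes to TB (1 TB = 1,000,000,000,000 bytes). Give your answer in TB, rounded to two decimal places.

619,459,172,240,713 bytes given.
1 TB = 1,000,000,000,000 bytes
619,459,172,240,713 / 1,000,000,000,000 = 619.46 TB

619.46 TB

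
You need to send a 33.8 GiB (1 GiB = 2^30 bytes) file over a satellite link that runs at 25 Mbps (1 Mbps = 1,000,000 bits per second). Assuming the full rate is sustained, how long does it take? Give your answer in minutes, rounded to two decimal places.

193.56 minutes

33.8 GiB = 36,292,473,651.2 bytes = 290,339,789,209.6 bits
25 Mbps = 25,000,000 bits/s
time = 290,339,789,209.6 / 25,000,000 = 11,613.592 s
11,613.592 s / 60 = 193.56 minutes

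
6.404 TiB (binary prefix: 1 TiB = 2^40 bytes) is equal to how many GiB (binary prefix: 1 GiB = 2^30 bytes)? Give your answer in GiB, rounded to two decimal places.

6,557.70 GiB

6.404 TiB = 6.404 × 2^40 bytes = 7,041,272,464,277.504 bytes
1 GiB = 2^30 bytes = 1,073,741,824 bytes
7,041,272,464,277.504 / 1,073,741,824 = 6,557.70 GiB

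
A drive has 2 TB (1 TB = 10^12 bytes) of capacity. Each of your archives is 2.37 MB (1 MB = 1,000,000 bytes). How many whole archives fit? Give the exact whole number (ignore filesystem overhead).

843,881

Capacity: 2 TB = 2,000,000,000,000 bytes
Per item: 2.37 MB = 2,370,000 bytes
⌊2,000,000,000,000 / 2,370,000⌋ = 843,881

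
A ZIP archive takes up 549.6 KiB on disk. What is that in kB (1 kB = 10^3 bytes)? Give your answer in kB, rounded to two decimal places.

562.79 kB

549.6 KiB × 1,024 bytes/KiB = 562,790.4 bytes
1 kB = 10^3 bytes = 1,000 bytes
562,790.4 / 1,000 = 562.79 kB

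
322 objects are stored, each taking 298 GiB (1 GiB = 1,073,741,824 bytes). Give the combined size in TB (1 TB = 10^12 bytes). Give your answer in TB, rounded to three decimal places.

Total = 322 × 298 GiB = 95,956 GiB
= 95,956 × 1,073,741,824 bytes = 103,031,970,463,744 bytes
1 TB = 1,000,000,000,000 bytes
103,031,970,463,744 / 1,000,000,000,000 = 103.032 TB

103.032 TB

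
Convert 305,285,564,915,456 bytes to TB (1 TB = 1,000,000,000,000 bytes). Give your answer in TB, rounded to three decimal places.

305,285,564,915,456 bytes given.
1 TB = 1,000,000,000,000 bytes
305,285,564,915,456 / 1,000,000,000,000 = 305.286 TB

305.286 TB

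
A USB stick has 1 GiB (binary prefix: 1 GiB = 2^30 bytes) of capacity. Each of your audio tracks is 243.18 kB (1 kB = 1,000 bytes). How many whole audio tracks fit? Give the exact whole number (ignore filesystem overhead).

Capacity: 1 GiB = 1,073,741,824 bytes
Per item: 243.18 kB = 243,180 bytes
⌊1,073,741,824 / 243,180⌋ = 4,415

4,415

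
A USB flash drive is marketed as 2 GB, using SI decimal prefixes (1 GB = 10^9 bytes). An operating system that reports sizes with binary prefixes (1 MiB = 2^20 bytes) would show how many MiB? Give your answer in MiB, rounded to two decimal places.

1,907.35 MiB

2 GB = 2 × 10^9 bytes = 2,000,000,000 bytes
1 MiB = 1,048,576 bytes
2,000,000,000 / 1,048,576 = 1,907.35 MiB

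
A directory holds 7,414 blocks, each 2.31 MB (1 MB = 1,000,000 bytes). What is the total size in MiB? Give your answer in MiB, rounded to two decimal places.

Total = 7,414 × 2.31 MB = 17126.34 MB
= 17126.34 × 1,000,000 bytes = 17,126,340,000 bytes
1 MiB = 1,048,576 bytes
17,126,340,000 / 1,048,576 = 16,332.95 MiB

16,332.95 MiB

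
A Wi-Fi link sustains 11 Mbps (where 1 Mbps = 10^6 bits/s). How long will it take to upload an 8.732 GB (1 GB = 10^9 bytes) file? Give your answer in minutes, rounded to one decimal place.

8.732 GB = 8,732,000,000 bytes = 69,856,000,000 bits
11 Mbps = 11,000,000 bits/s
time = 69,856,000,000 / 11,000,000 = 6,350.55 s
6,350.55 s / 60 = 105.8 minutes

105.8 minutes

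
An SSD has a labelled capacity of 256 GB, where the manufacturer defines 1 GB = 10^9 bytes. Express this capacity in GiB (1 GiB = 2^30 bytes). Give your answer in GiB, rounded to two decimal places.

256 GB × 1,000,000,000 bytes/GB = 256,000,000,000 bytes
1 GiB = 1,073,741,824 bytes
256,000,000,000 / 1,073,741,824 = 238.42 GiB

238.42 GiB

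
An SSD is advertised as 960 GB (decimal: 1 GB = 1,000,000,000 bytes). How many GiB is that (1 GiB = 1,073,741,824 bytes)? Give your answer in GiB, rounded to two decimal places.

894.07 GiB

960 GB = 960 × 10^9 bytes = 960,000,000,000 bytes
1 GiB = 1,073,741,824 bytes
960,000,000,000 / 1,073,741,824 = 894.07 GiB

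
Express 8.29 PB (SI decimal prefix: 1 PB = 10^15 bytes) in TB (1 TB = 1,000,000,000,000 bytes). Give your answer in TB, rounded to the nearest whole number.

8.29 PB = 8.29 × 10^15 bytes = 8,290,000,000,000,000 bytes
1 TB = 1,000,000,000,000 bytes
8,290,000,000,000,000 / 1,000,000,000,000 = 8,290 TB

8,290 TB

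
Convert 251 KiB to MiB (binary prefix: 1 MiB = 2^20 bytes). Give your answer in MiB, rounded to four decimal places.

251 KiB × 1,024 bytes/KiB = 257,024 bytes
1 MiB = 1,048,576 bytes
257,024 / 1,048,576 = 0.2451 MiB

0.2451 MiB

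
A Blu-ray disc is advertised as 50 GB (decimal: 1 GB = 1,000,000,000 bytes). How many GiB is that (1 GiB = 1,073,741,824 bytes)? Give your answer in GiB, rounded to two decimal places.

50 GB = 50 × 10^9 bytes = 50,000,000,000 bytes
1 GiB = 2^30 bytes = 1,073,741,824 bytes
50,000,000,000 / 1,073,741,824 = 46.57 GiB

46.57 GiB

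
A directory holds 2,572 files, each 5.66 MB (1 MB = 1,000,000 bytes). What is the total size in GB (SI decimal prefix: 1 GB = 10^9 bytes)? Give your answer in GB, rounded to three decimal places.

Total = 2,572 × 5.66 MB = 14557.52 MB
= 14557.52 × 1,000,000 bytes = 14,557,520,000 bytes
1 GB = 1,000,000,000 bytes
14,557,520,000 / 1,000,000,000 = 14.558 GB

14.558 GB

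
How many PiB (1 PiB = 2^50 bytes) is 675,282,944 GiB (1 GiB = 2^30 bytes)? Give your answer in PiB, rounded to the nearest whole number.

675,282,944 GiB = 675,282,944 × 2^30 bytes = 725,079,540,006,649,856 bytes
1 PiB = 1,125,899,906,842,624 bytes
725,079,540,006,649,856 / 1,125,899,906,842,624 = 644 PiB

644 PiB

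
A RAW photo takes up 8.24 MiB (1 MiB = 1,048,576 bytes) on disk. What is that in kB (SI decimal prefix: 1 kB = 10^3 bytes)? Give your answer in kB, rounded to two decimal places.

8.24 MiB × 1,048,576 bytes/MiB = 8,640,266.24 bytes
1 kB = 1,000 bytes
8,640,266.24 / 1,000 = 8,640.27 kB

8,640.27 kB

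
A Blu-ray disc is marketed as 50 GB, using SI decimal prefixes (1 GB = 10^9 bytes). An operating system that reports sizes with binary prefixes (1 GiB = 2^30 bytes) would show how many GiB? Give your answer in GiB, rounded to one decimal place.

50 GB = 50 × 10^9 bytes = 50,000,000,000 bytes
1 GiB = 2^30 bytes = 1,073,741,824 bytes
50,000,000,000 / 1,073,741,824 = 46.6 GiB

46.6 GiB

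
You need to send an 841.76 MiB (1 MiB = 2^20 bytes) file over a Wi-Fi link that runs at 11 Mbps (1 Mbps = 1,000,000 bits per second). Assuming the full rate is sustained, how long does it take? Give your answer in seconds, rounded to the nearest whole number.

642 seconds

841.76 MiB = 882,649,333.76 bytes = 7,061,194,670.08 bits
11 Mbps = 11,000,000 bits/s
time = 7,061,194,670.08 / 11,000,000 = 642 s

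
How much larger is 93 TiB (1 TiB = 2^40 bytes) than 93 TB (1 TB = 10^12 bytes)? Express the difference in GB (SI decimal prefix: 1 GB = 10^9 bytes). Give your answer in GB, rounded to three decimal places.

93 TiB = 93 × 1,099,511,627,776 = 102,254,581,383,168 bytes
93 TB = 93 × 1,000,000,000,000 = 93,000,000,000,000 bytes
difference = 9,254,581,383,168 bytes
9,254,581,383,168 / 1,000,000,000 = 9,254.581 GB

9,254.581 GB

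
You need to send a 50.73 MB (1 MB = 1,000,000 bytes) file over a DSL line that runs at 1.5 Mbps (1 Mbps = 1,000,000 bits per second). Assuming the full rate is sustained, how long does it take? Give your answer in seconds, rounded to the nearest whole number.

50.73 MB = 50,730,000 bytes = 405,840,000 bits
1.5 Mbps = 1,500,000 bits/s
time = 405,840,000 / 1,500,000 = 271 s

271 seconds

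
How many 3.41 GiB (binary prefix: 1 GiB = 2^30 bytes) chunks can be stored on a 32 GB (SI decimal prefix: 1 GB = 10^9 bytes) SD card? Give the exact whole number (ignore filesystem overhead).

8

Capacity: 32 GB = 32,000,000,000 bytes
Per item: 3.41 GiB = 3,661,459,619.84 bytes
⌊32,000,000,000 / 3,661,459,619.84⌋ = 8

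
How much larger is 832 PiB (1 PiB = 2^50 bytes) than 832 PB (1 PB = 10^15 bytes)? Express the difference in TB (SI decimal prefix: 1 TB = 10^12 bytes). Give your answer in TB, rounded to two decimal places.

104,748.72 TB

832 PiB = 832 × 1,125,899,906,842,624 = 936,748,722,493,063,168 bytes
832 PB = 832 × 1,000,000,000,000,000 = 832,000,000,000,000,000 bytes
difference = 104,748,722,493,063,168 bytes
104,748,722,493,063,168 / 1,000,000,000,000 = 104,748.72 TB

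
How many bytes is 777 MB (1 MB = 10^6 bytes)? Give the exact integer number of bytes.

777 × 1,000,000 = 777,000,000 bytes

777,000,000 bytes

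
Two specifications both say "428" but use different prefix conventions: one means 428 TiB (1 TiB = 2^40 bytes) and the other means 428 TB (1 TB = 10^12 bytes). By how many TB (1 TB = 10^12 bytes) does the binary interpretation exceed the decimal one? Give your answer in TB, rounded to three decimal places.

42.591 TB

428 TiB = 428 × 1,099,511,627,776 = 470,590,976,688,128 bytes
428 TB = 428 × 1,000,000,000,000 = 428,000,000,000,000 bytes
difference = 42,590,976,688,128 bytes
42,590,976,688,128 / 1,000,000,000,000 = 42.591 TB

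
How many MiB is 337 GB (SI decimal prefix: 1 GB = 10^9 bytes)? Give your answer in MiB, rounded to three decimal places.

321,388.245 MiB

337 GB = 337 × 10^9 bytes = 337,000,000,000 bytes
1 MiB = 2^20 bytes = 1,048,576 bytes
337,000,000,000 / 1,048,576 = 321,388.245 MiB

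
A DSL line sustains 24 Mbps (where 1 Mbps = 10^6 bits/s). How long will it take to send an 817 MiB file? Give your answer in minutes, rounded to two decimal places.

4.76 minutes

817 MiB = 856,686,592 bytes = 6,853,492,736 bits
24 Mbps = 24,000,000 bits/s
time = 6,853,492,736 / 24,000,000 = 285.562 s
285.562 s / 60 = 4.76 minutes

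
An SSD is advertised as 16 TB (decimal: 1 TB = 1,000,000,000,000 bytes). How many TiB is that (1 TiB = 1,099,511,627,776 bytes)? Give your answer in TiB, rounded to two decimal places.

16 TB × 1,000,000,000,000 bytes/TB = 16,000,000,000,000 bytes
1 TiB = 1,099,511,627,776 bytes
16,000,000,000,000 / 1,099,511,627,776 = 14.55 TiB

14.55 TiB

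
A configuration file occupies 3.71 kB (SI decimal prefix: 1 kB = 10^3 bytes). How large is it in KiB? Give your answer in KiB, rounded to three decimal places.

3.71 kB = 3.71 × 10^3 bytes = 3,710 bytes
1 KiB = 2^10 bytes = 1,024 bytes
3,710 / 1,024 = 3.623 KiB

3.623 KiB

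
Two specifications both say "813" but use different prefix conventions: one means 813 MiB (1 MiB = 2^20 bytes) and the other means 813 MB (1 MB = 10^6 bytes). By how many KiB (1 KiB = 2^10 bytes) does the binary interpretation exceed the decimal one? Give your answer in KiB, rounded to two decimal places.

38,566.69 KiB

813 MiB = 813 × 1,048,576 = 852,492,288 bytes
813 MB = 813 × 1,000,000 = 813,000,000 bytes
difference = 39,492,288 bytes
39,492,288 / 1,024 = 38,566.69 KiB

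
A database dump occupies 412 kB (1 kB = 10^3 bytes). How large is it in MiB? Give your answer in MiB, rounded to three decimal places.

412 kB × 1,000 bytes/kB = 412,000 bytes
1 MiB = 1,048,576 bytes
412,000 / 1,048,576 = 0.393 MiB

0.393 MiB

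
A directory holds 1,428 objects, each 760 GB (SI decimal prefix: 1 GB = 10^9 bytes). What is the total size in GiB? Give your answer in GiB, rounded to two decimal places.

1,010,745.76 GiB

Total = 1,428 × 760 GB = 1,085,280 GB
= 1,085,280 × 1,000,000,000 bytes = 1,085,280,000,000,000 bytes
1 GiB = 1,073,741,824 bytes
1,085,280,000,000,000 / 1,073,741,824 = 1,010,745.76 GiB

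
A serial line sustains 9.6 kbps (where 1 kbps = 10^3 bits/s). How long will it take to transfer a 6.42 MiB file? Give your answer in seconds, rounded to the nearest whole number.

6.42 MiB = 6,731,857.92 bytes = 53,854,863.36 bits
9.6 kbps = 9,600 bits/s
time = 53,854,863.36 / 9,600 = 5,610 s

5,610 seconds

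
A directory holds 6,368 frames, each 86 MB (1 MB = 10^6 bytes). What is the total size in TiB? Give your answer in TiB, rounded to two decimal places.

Total = 6,368 × 86 MB = 547,648 MB
= 547,648 × 1,000,000 bytes = 547,648,000,000 bytes
1 TiB = 1,099,511,627,776 bytes
547,648,000,000 / 1,099,511,627,776 = 0.50 TiB

0.50 TiB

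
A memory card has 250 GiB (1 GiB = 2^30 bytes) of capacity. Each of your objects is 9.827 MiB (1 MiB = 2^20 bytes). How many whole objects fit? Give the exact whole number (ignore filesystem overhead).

26,050

Capacity: 250 GiB = 268,435,456,000 bytes
Per item: 9.827 MiB = 10,304,356.352 bytes
⌊268,435,456,000 / 10,304,356.352⌋ = 26,050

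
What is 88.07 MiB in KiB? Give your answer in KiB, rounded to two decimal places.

88.07 MiB = 88.07 × 2^20 bytes = 92,348,088.32 bytes
1 KiB = 1,024 bytes
92,348,088.32 / 1,024 = 90,183.68 KiB

90,183.68 KiB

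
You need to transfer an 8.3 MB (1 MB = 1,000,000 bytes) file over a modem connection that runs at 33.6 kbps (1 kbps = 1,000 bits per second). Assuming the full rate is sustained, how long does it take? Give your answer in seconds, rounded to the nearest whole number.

8.3 MB = 8,300,000 bytes = 66,400,000 bits
33.6 kbps = 33,600 bits/s
time = 66,400,000 / 33,600 = 1,976 s

1,976 seconds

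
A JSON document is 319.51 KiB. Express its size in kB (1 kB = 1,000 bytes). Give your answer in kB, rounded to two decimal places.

327.18 kB

319.51 KiB × 1,024 bytes/KiB = 327,178.24 bytes
1 kB = 10^3 bytes = 1,000 bytes
327,178.24 / 1,000 = 327.18 kB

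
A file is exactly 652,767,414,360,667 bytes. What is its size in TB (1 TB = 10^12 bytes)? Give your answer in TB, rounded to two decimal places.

652,767,414,360,667 bytes given.
1 TB = 1,000,000,000,000 bytes
652,767,414,360,667 / 1,000,000,000,000 = 652.77 TB

652.77 TB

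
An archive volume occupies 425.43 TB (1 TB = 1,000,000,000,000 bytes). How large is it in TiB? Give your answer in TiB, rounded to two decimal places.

425.43 TB = 425.43 × 10^12 bytes = 425,430,000,000,000 bytes
1 TiB = 1,099,511,627,776 bytes
425,430,000,000,000 / 1,099,511,627,776 = 386.93 TiB

386.93 TiB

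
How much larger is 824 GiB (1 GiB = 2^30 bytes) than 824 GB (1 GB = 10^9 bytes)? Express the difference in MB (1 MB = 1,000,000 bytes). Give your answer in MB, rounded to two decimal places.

60,763.26 MB

824 GiB = 824 × 1,073,741,824 = 884,763,262,976 bytes
824 GB = 824 × 1,000,000,000 = 824,000,000,000 bytes
difference = 60,763,262,976 bytes
60,763,262,976 / 1,000,000 = 60,763.26 MB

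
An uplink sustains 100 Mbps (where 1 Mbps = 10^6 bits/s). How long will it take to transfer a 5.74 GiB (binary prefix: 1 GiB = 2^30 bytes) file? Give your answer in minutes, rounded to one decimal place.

8.2 minutes

5.74 GiB = 6,163,278,069.76 bytes = 49,306,224,558.08 bits
100 Mbps = 100,000,000 bits/s
time = 49,306,224,558.08 / 100,000,000 = 493.06 s
493.06 s / 60 = 8.2 minutes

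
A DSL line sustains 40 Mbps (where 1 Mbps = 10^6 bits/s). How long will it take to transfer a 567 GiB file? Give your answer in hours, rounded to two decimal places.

33.82 hours

567 GiB = 608,811,614,208 bytes = 4,870,492,913,664 bits
40 Mbps = 40,000,000 bits/s
time = 4,870,492,913,664 / 40,000,000 = 121,762.3228 s
121,762.3228 s / 3600 = 33.82 hours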